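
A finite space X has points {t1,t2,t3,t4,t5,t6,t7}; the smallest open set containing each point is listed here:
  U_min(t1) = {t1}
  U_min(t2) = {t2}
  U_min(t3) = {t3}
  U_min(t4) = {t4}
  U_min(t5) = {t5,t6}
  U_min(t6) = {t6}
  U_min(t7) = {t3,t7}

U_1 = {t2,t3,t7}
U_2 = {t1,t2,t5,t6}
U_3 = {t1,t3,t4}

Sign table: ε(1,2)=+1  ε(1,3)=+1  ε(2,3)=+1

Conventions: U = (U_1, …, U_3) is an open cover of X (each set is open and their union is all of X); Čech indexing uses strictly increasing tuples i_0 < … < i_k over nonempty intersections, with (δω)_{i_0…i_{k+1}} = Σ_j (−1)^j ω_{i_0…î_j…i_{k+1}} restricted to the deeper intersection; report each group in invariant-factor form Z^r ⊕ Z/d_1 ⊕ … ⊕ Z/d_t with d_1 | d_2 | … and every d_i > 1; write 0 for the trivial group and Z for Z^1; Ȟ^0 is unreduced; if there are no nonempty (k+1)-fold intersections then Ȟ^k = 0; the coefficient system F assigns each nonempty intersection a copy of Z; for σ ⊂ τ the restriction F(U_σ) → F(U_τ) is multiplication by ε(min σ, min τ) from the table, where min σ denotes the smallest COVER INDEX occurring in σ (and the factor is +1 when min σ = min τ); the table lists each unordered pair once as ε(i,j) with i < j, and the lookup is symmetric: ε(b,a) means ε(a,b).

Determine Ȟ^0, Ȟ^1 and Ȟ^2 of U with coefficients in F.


Ȟ^0(U;F) ≅ Z,  Ȟ^1(U;F) ≅ Z,  Ȟ^2(U;F) ≅ 0

nonempty intersections:
  U12={t2} U13={t3} U23={t1}
C dims 3,3; δ0: rk 2, SNF 1^2
Ȟ^0: (3−2)−0=1 ⇒ Z
Ȟ^1: (3−0)−2=1 ⇒ Z
Ȟ^2: (0−0)−0=0 ⇒ 0


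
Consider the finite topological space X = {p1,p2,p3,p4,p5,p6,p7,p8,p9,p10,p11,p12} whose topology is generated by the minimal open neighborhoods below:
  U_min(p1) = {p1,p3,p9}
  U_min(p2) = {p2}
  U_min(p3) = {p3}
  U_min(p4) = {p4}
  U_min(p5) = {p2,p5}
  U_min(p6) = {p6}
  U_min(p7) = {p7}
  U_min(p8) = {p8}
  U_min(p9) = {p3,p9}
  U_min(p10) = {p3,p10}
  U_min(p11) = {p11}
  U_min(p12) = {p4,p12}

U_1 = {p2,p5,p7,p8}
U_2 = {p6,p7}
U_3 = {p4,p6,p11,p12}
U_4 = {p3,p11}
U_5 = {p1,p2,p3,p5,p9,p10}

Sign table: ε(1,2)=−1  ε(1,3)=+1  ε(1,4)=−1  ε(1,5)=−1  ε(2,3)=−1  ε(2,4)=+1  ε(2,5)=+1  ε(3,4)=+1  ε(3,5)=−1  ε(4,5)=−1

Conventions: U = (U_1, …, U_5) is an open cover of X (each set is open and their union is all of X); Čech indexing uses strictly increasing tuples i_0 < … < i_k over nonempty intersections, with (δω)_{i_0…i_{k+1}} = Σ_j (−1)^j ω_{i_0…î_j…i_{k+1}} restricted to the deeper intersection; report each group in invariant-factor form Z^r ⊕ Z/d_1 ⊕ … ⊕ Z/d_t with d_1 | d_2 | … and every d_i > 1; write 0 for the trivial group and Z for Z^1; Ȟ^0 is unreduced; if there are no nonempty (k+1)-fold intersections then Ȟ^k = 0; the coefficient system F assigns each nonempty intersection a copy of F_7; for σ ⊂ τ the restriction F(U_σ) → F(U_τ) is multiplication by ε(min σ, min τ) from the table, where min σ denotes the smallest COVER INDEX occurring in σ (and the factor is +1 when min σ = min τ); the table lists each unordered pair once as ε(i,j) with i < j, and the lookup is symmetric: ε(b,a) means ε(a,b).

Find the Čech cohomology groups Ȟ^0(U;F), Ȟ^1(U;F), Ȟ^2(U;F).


nonempty overlaps:
  U12={p7} U15={p2,p5} U23={p6} U34={p11} U45={p3}
C dims 5,5; δ0: rk_F7 4
degree 0: 5−4−0 = 1 → Ȟ^0 ≅ Z/7
degree 1: 5−0−4 = 1 → Ȟ^1 ≅ Z/7
degree 2: 0−0−0 = 0 → Ȟ^2 ≅ 0

Ȟ^0(U;F) ≅ Z/7,  Ȟ^1(U;F) ≅ Z/7,  Ȟ^2(U;F) ≅ 0


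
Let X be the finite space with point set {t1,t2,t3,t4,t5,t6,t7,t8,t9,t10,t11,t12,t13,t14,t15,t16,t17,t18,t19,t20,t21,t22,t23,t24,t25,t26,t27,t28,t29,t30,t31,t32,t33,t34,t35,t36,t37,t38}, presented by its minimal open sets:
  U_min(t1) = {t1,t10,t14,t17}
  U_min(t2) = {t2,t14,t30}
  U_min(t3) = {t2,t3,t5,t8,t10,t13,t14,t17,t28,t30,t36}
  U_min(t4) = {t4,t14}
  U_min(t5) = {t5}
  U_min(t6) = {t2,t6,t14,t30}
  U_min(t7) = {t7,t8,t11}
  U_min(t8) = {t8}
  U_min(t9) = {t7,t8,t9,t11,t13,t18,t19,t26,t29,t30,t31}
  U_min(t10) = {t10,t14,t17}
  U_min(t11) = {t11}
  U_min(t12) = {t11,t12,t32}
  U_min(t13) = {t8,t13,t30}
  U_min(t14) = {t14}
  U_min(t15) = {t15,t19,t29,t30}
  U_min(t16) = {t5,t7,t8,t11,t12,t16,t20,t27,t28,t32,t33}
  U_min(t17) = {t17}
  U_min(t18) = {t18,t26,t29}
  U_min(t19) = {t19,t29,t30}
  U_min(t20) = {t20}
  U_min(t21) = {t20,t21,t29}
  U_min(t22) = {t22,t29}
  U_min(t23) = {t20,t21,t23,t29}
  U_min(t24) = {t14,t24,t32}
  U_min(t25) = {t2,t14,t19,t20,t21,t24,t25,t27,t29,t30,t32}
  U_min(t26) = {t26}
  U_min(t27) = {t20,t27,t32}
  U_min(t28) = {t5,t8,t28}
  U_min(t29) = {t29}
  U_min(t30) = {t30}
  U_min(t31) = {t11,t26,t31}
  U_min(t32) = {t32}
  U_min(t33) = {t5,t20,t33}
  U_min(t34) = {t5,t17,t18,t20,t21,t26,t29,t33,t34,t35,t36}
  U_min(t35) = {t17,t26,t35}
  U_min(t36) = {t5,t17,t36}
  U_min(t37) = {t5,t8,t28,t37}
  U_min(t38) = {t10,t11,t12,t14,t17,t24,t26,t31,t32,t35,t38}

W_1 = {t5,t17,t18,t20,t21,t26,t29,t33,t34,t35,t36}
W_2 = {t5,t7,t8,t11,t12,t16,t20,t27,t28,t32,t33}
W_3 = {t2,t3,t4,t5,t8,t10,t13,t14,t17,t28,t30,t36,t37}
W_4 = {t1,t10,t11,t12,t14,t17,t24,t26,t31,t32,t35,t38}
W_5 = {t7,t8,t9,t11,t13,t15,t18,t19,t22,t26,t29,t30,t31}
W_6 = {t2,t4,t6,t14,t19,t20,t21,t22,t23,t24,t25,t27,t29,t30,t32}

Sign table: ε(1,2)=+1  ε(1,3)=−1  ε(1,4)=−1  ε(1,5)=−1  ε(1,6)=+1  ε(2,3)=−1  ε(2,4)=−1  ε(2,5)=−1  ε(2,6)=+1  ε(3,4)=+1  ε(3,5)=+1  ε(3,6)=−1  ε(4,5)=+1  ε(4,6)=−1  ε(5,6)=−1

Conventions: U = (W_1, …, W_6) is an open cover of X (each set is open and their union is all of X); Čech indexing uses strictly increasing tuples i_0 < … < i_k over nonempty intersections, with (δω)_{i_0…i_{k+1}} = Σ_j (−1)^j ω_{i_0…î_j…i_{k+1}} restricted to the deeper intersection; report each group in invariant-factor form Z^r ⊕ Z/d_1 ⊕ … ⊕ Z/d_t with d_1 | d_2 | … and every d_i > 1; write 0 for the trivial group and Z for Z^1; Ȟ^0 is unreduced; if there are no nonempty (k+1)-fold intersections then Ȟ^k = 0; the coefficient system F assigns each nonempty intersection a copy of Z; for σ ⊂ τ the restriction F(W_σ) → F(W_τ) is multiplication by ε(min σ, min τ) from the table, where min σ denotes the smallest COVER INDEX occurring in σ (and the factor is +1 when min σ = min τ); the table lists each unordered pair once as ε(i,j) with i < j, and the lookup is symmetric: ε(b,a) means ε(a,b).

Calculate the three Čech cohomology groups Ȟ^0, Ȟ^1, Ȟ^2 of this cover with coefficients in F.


intersection data:
  W12={t5,t20,t33} W13={t5,t17,t36} W14={t17,t26,t35} W15={t18,t26,t29} W16={t20,t21,t29} W23={t5,t8,t28} W24={t11,t12,t32} W25={t7,t8,t11} W26={t20,t27,t32} W34={t10,t14,t17} W35={t8,t13,t30} W36={t2,t4,t14,t30} W45={t11,t26,t31} W46={t14,t24,t32} W56={t19,t22,t29,t30}
  W123={t5} W126={t20} W134={t17} W145={t26} W156={t29} W235={t8} W245={t11} W246={t32} W346={t14} W356={t30}
C dims 6,15,10; δ0: rk 5, SNF 1^5; δ1: rk 10, SNF 1^9·2
Ȟ^0 = (6 − 5) − 0 = 1, so Ȟ^0 ≅ Z
Ȟ^1 = (15 − 10) − 5 = 0, so Ȟ^1 ≅ 0
Ȟ^2 = (10 − 0) − 10 = 0 plus torsion [2], so Ȟ^2 ≅ Z/2

Ȟ^0 ≅ Z; Ȟ^1 ≅ 0; Ȟ^2 ≅ Z/2


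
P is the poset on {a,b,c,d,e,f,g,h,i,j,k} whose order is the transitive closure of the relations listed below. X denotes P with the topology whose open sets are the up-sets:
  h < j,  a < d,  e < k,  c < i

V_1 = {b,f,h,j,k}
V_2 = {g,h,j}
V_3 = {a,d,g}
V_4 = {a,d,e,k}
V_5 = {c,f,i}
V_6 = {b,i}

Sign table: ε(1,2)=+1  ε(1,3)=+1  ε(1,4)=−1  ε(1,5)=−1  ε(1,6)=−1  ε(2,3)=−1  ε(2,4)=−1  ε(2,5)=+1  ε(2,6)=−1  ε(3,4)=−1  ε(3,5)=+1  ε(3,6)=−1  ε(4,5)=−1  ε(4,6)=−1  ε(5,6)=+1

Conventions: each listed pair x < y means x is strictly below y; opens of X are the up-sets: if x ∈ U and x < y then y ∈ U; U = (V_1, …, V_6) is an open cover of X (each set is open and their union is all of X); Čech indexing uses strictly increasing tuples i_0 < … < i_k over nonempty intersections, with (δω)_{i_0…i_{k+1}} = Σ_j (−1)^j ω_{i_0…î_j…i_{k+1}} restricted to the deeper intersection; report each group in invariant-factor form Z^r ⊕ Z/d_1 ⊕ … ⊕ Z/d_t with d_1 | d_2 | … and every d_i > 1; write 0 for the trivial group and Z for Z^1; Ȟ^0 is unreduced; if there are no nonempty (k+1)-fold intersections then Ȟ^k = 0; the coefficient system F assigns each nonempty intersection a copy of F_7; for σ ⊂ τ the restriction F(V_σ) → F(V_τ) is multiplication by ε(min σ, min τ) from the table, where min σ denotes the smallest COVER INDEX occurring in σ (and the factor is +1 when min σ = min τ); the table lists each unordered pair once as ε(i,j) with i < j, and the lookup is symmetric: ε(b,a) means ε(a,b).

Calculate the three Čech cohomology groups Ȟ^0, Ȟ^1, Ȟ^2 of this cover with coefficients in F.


nonempty overlaps:
  V12={h,j} V14={k} V15={f} V16={b} V23={g} V34={a,d} V56={i}
C dims 6,7; δ0: rk_F7 6
degree 0: 6−6−0 = 0 → Ȟ^0 ≅ 0
degree 1: 7−0−6 = 1 → Ȟ^1 ≅ Z/7
degree 2: 0−0−0 = 0 → Ȟ^2 ≅ 0

Ȟ^0 ≅ 0, Ȟ^1 ≅ Z/7, Ȟ^2 ≅ 0


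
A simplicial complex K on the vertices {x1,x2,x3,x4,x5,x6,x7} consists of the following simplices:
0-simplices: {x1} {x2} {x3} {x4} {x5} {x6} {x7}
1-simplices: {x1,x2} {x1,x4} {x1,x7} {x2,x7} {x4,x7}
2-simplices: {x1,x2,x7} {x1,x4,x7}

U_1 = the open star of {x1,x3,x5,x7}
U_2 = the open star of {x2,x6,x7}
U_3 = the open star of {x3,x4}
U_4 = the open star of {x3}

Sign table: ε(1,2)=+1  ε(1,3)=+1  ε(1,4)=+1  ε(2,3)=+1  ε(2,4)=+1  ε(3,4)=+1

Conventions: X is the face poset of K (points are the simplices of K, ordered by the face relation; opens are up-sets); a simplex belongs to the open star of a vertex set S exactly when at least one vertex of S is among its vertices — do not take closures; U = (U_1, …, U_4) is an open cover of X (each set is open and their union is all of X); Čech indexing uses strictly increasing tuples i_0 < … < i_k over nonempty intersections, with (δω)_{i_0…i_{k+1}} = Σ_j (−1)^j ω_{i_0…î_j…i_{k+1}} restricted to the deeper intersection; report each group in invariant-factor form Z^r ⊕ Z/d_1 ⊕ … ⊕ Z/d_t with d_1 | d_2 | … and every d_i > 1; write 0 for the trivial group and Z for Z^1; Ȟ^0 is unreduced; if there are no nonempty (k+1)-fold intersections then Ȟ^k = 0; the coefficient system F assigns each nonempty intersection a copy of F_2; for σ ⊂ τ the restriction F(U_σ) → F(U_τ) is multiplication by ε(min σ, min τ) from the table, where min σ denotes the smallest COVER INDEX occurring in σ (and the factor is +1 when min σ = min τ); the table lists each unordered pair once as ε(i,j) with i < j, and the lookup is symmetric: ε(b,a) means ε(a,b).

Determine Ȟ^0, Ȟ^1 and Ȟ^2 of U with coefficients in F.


Ȟ^0 ≅ Z/2,  Ȟ^1 ≅ 0,  Ȟ^2 ≅ 0

nerve simplices:
  U1={{x1},{x3},{x5},{x7},{x1,x2},{x1,x4},{x1,x7},{x2,x7},{x4,x7},{x1,x2,x7},{x1,x4,x7}} U2={{x2},{x6},{x7},{x1,x2},{x1,x7},{x2,x7},{x4,x7},{x1,x2,x7},{x1,x4,x7}} U3={{x3},{x4},{x1,x4},{x4,x7},{x1,x4,x7}} U4={{x3}}
  U12={{x7},{x1,x2},{x1,x7},{x2,x7},{x4,x7},{x1,x2,x7},{x1,x4,x7}} U13={{x3},{x1,x4},{x4,x7},{x1,x4,x7}} U14={{x3}} U23={{x4,x7},{x1,x4,x7}} U34={{x3}}
  U123={{x4,x7},{x1,x4,x7}} U134={{x3}}
C dims 4,5,2; δ0: rk_F2 3; δ1: rk_F2 2
degree 0: 4−3−0 = 1 → Ȟ^0 ≅ Z/2
degree 1: 5−2−3 = 0 → Ȟ^1 ≅ 0
degree 2: 2−0−2 = 0 → Ȟ^2 ≅ 0


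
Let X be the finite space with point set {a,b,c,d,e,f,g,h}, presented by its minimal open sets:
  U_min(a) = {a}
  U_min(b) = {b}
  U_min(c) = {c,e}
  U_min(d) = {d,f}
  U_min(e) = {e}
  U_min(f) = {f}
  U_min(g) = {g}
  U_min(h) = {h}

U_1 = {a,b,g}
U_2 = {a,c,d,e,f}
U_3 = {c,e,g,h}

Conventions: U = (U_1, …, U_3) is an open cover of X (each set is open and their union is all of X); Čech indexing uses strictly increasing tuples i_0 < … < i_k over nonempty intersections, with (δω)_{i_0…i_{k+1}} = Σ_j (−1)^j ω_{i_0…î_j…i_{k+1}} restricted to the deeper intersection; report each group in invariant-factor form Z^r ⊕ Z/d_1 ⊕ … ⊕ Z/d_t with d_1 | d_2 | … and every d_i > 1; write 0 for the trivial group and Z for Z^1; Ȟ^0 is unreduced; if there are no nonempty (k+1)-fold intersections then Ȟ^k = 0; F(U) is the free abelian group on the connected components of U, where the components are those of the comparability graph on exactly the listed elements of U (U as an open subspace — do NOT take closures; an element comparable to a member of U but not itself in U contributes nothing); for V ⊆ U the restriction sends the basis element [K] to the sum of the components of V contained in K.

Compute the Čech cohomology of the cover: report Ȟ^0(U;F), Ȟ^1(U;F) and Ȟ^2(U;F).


intersection data:
  U12={a} U13={g} U23={c,e}
components per intersection:
  U1: {a} {b} {g}
  U2: {a} {c,e} {d,f}
  U3: {c,e} {g} {h}
  U12: {a}
  U13: {g}
  U23: {c,e}
C dims 9,3; δ0: rk 3, SNF 1^3
Ȟ^0 = (9 − 3) − 0 = 6, so Ȟ^0 ≅ Z^6
Ȟ^1 = (3 − 0) − 3 = 0, so Ȟ^1 ≅ 0
Ȟ^2 = (0 − 0) − 0 = 0, so Ȟ^2 ≅ 0

Ȟ^0 = Z^6,  Ȟ^1 = 0,  Ȟ^2 = 0


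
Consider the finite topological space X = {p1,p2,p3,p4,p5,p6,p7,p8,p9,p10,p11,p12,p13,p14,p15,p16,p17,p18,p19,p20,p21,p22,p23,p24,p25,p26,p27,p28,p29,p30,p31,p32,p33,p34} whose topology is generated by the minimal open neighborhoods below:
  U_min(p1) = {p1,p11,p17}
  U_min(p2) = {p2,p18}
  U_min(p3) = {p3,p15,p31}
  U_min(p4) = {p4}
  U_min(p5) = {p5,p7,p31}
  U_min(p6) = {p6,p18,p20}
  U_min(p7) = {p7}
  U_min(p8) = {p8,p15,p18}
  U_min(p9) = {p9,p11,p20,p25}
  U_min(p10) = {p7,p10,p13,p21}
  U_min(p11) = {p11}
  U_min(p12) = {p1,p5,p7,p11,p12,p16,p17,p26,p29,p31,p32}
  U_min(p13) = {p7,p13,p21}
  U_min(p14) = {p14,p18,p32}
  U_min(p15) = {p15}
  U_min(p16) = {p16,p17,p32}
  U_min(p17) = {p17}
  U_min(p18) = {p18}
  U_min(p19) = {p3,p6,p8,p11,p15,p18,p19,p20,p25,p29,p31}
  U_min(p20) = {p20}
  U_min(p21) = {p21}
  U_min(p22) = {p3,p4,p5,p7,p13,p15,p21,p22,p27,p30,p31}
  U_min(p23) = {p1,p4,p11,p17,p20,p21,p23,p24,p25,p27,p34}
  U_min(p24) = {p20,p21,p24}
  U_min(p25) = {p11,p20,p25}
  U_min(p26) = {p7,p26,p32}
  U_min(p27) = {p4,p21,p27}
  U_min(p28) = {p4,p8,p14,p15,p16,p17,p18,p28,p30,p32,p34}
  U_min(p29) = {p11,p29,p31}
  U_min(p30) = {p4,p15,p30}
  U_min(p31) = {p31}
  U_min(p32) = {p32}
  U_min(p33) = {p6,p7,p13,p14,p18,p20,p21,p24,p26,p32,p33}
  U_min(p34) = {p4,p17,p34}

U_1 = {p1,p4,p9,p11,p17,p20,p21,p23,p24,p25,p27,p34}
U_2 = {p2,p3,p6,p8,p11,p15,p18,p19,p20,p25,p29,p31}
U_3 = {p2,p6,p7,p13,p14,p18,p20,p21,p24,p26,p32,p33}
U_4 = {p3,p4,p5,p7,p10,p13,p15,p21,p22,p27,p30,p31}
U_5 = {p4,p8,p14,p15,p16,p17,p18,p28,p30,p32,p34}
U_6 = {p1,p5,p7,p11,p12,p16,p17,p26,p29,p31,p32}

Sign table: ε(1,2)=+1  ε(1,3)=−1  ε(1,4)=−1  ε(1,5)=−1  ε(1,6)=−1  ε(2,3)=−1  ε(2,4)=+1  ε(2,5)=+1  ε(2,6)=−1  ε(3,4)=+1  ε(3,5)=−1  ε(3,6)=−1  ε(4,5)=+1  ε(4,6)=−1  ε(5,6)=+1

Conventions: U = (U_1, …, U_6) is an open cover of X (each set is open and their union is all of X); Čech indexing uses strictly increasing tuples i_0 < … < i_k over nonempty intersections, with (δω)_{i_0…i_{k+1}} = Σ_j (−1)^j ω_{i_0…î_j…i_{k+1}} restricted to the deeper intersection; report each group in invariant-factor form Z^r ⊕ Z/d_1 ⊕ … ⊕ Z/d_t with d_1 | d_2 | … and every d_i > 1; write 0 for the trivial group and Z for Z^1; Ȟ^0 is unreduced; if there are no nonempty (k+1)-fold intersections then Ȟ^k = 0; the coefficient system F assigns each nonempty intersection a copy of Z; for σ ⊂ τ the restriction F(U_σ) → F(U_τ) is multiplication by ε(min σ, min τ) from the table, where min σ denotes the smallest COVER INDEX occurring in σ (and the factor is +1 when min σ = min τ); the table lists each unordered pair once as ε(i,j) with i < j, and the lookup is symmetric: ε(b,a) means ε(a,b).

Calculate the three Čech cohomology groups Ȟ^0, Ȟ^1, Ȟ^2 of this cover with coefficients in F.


Ȟ^0 = 0, Ȟ^1 = Z/2 and Ȟ^2 = Z

nerve simplices:
  U12={p11,p20,p25} U13={p20,p21,p24} U14={p4,p21,p27} U15={p4,p17,p34} U16={p1,p11,p17} U23={p2,p6,p18,p20} U24={p3,p15,p31} U25={p8,p15,p18} U26={p11,p29,p31} U34={p7,p13,p21} U35={p14,p18,p32} U36={p7,p26,p32} U45={p4,p15,p30} U46={p5,p7,p31} U56={p16,p17,p32}
  U123={p20} U126={p11} U134={p21} U145={p4} U156={p17} U235={p18} U245={p15} U246={p31} U346={p7} U356={p32}
C dims 6,15,10; δ0: rk 6, SNF 1^5·2; δ1: rk 9, SNF 1^9
degree 0: 6−6−0 = 0 → Ȟ^0 ≅ 0
degree 1: 15−9−6 = 0 plus torsion [2] → Ȟ^1 ≅ Z/2
degree 2: 10−0−9 = 1 → Ȟ^2 ≅ Z


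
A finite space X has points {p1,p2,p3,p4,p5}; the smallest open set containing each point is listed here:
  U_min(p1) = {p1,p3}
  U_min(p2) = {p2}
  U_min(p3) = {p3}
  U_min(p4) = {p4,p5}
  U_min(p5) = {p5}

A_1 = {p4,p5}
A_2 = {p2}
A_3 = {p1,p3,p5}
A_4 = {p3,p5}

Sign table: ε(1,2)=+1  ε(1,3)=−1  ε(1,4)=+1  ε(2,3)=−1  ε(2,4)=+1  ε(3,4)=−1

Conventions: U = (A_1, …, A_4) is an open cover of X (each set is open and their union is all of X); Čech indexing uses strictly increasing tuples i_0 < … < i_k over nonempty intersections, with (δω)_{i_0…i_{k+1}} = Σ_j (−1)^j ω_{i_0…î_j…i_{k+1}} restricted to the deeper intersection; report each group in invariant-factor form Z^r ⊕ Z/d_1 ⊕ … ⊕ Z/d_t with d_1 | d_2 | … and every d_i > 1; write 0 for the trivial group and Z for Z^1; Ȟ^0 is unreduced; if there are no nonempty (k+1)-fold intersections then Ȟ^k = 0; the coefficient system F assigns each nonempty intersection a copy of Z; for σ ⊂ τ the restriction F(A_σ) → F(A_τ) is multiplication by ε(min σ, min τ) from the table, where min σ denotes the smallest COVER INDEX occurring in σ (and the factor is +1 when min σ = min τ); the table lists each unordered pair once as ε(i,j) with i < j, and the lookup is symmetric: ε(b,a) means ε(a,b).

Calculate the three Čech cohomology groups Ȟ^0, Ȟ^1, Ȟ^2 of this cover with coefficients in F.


Ȟ^0 ≅ Z^2,  Ȟ^1 ≅ 0,  Ȟ^2 ≅ 0

nerve of the cover:
  A13={p5} A14={p5} A34={p3,p5}
  A134={p5}
C dims 4,3,1; δ0: rk 2, SNF 1^2; δ1: rk 1, SNF 1^1
Ȟ^0 = (4 − 2) − 0 = 2, so Ȟ^0 ≅ Z^2
Ȟ^1 = (3 − 1) − 2 = 0, so Ȟ^1 ≅ 0
Ȟ^2 = (1 − 0) − 1 = 0, so Ȟ^2 ≅ 0


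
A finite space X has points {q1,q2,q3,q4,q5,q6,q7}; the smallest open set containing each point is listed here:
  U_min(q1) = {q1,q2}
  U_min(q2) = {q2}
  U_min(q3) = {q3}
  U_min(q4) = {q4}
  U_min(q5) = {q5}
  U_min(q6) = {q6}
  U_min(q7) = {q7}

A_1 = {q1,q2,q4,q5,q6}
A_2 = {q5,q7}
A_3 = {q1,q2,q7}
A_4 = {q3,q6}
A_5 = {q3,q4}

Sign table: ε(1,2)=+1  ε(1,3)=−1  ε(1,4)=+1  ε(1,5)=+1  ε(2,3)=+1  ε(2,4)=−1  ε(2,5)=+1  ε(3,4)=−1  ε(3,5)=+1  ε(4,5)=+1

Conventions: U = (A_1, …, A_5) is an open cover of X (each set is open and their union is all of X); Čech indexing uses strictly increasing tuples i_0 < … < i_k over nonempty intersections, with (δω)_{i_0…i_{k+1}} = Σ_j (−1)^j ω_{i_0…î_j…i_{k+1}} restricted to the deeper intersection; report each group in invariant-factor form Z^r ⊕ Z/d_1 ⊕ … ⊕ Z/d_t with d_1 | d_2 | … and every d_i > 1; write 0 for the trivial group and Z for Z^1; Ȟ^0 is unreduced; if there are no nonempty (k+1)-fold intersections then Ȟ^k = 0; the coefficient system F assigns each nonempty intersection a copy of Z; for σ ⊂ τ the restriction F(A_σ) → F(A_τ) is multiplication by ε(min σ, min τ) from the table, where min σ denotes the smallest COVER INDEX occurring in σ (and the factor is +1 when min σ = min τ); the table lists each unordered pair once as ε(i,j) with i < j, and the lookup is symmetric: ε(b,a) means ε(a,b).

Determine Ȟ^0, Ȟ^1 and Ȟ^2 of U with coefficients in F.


nonempty overlaps:
  A12={q5} A13={q1,q2} A14={q6} A15={q4} A23={q7} A45={q3}
C dims 5,6; δ0: rk 5, SNF 1^4·2
degree 0: 5−5−0 = 0 → Ȟ^0 ≅ 0
degree 1: 6−0−5 = 1 plus torsion [2] → Ȟ^1 ≅ Z ⊕ Z/2
degree 2: 0−0−0 = 0 → Ȟ^2 ≅ 0

Ȟ^0(U;F) ≅ 0,  Ȟ^1(U;F) ≅ Z ⊕ Z/2,  Ȟ^2(U;F) ≅ 0


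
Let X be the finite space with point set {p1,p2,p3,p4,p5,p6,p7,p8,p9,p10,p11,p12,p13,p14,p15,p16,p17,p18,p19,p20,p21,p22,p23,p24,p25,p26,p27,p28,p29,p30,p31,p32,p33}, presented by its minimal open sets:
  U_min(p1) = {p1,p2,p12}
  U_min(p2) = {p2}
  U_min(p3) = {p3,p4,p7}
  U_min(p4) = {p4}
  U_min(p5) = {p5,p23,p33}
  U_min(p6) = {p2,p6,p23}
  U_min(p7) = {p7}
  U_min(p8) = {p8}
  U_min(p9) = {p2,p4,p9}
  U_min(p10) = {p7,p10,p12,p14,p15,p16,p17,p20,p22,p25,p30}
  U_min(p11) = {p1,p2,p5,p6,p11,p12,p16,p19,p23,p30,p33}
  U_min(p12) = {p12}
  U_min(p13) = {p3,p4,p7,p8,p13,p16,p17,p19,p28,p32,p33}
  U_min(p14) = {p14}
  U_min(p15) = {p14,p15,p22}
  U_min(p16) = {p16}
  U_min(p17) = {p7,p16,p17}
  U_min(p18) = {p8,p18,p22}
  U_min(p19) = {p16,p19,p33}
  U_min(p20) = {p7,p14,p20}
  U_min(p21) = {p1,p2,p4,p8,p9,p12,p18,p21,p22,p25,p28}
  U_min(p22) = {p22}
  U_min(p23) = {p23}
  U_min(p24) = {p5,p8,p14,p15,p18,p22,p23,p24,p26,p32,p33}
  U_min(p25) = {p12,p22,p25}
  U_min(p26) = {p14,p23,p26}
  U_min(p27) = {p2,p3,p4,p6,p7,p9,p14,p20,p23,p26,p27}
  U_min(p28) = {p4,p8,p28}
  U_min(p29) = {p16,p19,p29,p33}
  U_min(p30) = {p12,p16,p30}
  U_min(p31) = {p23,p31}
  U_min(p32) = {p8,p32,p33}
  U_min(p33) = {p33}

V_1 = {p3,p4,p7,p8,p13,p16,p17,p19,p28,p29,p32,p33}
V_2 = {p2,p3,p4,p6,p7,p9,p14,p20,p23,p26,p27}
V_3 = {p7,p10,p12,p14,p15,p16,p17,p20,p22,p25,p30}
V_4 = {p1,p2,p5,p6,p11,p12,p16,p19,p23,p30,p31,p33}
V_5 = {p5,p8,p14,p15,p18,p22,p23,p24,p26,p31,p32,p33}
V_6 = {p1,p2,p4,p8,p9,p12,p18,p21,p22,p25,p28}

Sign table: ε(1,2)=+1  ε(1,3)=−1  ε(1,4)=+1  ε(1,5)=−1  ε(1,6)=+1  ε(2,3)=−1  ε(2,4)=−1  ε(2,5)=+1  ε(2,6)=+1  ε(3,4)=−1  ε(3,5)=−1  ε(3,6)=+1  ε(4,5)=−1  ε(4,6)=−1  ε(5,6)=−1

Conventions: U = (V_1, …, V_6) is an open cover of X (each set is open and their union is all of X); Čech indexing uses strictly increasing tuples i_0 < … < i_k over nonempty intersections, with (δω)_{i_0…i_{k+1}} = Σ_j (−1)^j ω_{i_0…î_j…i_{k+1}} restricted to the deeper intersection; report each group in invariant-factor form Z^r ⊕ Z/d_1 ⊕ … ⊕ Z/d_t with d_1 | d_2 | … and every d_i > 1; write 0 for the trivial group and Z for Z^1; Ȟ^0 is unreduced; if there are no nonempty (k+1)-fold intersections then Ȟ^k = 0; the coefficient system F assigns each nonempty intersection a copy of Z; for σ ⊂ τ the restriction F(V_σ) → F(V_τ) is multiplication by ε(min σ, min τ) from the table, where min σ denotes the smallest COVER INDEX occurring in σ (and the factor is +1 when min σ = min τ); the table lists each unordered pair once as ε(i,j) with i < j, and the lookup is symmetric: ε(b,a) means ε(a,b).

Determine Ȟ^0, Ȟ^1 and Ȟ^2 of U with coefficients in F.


Ȟ^0 = 0, Ȟ^1 = Z/2 and Ȟ^2 = Z

nerve simplices:
  V12={p3,p4,p7} V13={p7,p16,p17} V14={p16,p19,p33} V15={p8,p32,p33} V16={p4,p8,p28} V23={p7,p14,p20} V24={p2,p6,p23} V25={p14,p23,p26} V26={p2,p4,p9} V34={p12,p16,p30} V35={p14,p15,p22} V36={p12,p22,p25} V45={p5,p23,p31,p33} V46={p1,p2,p12} V56={p8,p18,p22}
  V123={p7} V126={p4} V134={p16} V145={p33} V156={p8} V235={p14} V245={p23} V246={p2} V346={p12} V356={p22}
C dims 6,15,10; δ0: rk 6, SNF 1^5·2; δ1: rk 9, SNF 1^9
degree 0: 6−6−0 = 0 → Ȟ^0 ≅ 0
degree 1: 15−9−6 = 0 plus torsion [2] → Ȟ^1 ≅ Z/2
degree 2: 10−0−9 = 1 → Ȟ^2 ≅ Z


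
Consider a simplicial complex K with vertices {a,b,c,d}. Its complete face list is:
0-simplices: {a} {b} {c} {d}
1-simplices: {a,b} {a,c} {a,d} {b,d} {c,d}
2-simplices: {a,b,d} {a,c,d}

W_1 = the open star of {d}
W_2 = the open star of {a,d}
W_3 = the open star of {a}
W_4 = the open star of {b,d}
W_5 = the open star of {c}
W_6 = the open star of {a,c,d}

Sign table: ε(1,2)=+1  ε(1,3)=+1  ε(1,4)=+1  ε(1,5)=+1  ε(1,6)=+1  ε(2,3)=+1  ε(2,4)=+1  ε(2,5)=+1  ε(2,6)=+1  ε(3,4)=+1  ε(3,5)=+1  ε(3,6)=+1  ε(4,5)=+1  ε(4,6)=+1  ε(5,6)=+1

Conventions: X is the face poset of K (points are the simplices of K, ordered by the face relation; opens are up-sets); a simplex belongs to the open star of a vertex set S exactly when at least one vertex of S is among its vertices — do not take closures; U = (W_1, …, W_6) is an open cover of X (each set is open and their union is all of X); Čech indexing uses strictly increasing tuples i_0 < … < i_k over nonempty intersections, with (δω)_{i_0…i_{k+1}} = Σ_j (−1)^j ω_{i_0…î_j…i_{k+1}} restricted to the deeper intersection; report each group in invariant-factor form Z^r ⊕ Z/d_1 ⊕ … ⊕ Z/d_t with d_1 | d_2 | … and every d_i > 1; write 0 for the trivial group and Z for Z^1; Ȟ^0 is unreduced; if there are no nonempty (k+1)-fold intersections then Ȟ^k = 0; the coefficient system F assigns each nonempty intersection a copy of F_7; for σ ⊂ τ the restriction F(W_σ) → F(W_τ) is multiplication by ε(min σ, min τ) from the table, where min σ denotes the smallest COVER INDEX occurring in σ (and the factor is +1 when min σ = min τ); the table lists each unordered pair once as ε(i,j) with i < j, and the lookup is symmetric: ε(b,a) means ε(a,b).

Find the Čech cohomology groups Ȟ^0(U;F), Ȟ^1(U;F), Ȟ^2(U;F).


Ȟ^0 ≅ Z/7; Ȟ^1 ≅ 0; Ȟ^2 ≅ 0

nonempty overlaps:
  W1={{d},{a,d},{b,d},{c,d},{a,b,d},{a,c,d}} W2={{a},{d},{a,b},{a,c},{a,d},{b,d},{c,d},{a,b,d},{a,c,d}} W3={{a},{a,b},{a,c},{a,d},{a,b,d},{a,c,d}} W4={{b},{d},{a,b},{a,d},{b,d},{c,d},{a,b,d},{a,c,d}} W5={{c},{a,c},{c,d},{a,c,d}} W6={{a},{c},{d},{a,b},{a,c},{a,d},{b,d},{c,d},{a,b,d},{a,c,d}}
  W12={{d},{a,d},{b,d},{c,d},{a,b,d},{a,c,d}} W13={{a,d},{a,b,d},{a,c,d}} W14={{d},{a,d},{b,d},{c,d},{a,b,d},{a,c,d}} W15={{c,d},{a,c,d}} W16={{d},{a,d},{b,d},{c,d},{a,b,d},{a,c,d}} W23={{a},{a,b},{a,c},{a,d},{a,b,d},{a,c,d}} W24={{d},{a,b},{a,d},{b,d},{c,d},{a,b,d},{a,c,d}} W25={{a,c},{c,d},{a,c,d}} W26={{a},{d},{a,b},{a,c},{a,d},{b,d},{c,d},{a,b,d},{a,c,d}} W34={{a,b},{a,d},{a,b,d},{a,c,d}} W35={{a,c},{a,c,d}} W36={{a},{a,b},{a,c},{a,d},{a,b,d},{a,c,d}} W45={{c,d},{a,c,d}} W46={{d},{a,b},{a,d},{b,d},{c,d},{a,b,d},{a,c,d}} W56={{c},{a,c},{c,d},{a,c,d}}
  W123={{a,d},{a,b,d},{a,c,d}} W124={{d},{a,d},{b,d},{c,d},{a,b,d},{a,c,d}} W125={{c,d},{a,c,d}} W126={{d},{a,d},{b,d},{c,d},{a,b,d},{a,c,d}} W134={{a,d},{a,b,d},{a,c,d}} W135={{a,c,d}} W136={{a,d},{a,b,d},{a,c,d}} W145={{c,d},{a,c,d}} W146={{d},{a,d},{b,d},{c,d},{a,b,d},{a,c,d}} W156={{c,d},{a,c,d}} W234={{a,b},{a,d},{a,b,d},{a,c,d}} W235={{a,c},{a,c,d}} W236={{a},{a,b},{a,c},{a,d},{a,b,d},{a,c,d}} W245={{c,d},{a,c,d}} W246={{d},{a,b},{a,d},{b,d},{c,d},{a,b,d},{a,c,d}} W256={{a,c},{c,d},{a,c,d}} W345={{a,c,d}} W346={{a,b},{a,d},{a,b,d},{a,c,d}} W356={{a,c},{a,c,d}} W456={{c,d},{a,c,d}}
  W1234={{a,d},{a,b,d},{a,c,d}} W1235={{a,c,d}} W1236={{a,d},{a,b,d},{a,c,d}} W1245={{c,d},{a,c,d}} W1246={{d},{a,d},{b,d},{c,d},{a,b,d},{a,c,d}} W1256={{c,d},{a,c,d}} W1345={{a,c,d}} W1346={{a,d},{a,b,d},{a,c,d}} W1356={{a,c,d}} W1456={{c,d},{a,c,d}} W2345={{a,c,d}} W2346={{a,b},{a,d},{a,b,d},{a,c,d}} W2356={{a,c},{a,c,d}} W2456={{c,d},{a,c,d}} W3456={{a,c,d}}
  W12345={{a,c,d}} W12346={{a,d},{a,b,d},{a,c,d}} W12356={{a,c,d}} W12456={{c,d},{a,c,d}} W13456={{a,c,d}} W23456={{a,c,d}}
  W123456={{a,c,d}}
C dims 6,15,20,15; δ0: rk_F7 5; δ1: rk_F7 10; δ2: rk_F7 10
degree 0: 6−5−0 = 1 → Ȟ^0 ≅ Z/7
degree 1: 15−10−5 = 0 → Ȟ^1 ≅ 0
degree 2: 20−10−10 = 0 → Ȟ^2 ≅ 0


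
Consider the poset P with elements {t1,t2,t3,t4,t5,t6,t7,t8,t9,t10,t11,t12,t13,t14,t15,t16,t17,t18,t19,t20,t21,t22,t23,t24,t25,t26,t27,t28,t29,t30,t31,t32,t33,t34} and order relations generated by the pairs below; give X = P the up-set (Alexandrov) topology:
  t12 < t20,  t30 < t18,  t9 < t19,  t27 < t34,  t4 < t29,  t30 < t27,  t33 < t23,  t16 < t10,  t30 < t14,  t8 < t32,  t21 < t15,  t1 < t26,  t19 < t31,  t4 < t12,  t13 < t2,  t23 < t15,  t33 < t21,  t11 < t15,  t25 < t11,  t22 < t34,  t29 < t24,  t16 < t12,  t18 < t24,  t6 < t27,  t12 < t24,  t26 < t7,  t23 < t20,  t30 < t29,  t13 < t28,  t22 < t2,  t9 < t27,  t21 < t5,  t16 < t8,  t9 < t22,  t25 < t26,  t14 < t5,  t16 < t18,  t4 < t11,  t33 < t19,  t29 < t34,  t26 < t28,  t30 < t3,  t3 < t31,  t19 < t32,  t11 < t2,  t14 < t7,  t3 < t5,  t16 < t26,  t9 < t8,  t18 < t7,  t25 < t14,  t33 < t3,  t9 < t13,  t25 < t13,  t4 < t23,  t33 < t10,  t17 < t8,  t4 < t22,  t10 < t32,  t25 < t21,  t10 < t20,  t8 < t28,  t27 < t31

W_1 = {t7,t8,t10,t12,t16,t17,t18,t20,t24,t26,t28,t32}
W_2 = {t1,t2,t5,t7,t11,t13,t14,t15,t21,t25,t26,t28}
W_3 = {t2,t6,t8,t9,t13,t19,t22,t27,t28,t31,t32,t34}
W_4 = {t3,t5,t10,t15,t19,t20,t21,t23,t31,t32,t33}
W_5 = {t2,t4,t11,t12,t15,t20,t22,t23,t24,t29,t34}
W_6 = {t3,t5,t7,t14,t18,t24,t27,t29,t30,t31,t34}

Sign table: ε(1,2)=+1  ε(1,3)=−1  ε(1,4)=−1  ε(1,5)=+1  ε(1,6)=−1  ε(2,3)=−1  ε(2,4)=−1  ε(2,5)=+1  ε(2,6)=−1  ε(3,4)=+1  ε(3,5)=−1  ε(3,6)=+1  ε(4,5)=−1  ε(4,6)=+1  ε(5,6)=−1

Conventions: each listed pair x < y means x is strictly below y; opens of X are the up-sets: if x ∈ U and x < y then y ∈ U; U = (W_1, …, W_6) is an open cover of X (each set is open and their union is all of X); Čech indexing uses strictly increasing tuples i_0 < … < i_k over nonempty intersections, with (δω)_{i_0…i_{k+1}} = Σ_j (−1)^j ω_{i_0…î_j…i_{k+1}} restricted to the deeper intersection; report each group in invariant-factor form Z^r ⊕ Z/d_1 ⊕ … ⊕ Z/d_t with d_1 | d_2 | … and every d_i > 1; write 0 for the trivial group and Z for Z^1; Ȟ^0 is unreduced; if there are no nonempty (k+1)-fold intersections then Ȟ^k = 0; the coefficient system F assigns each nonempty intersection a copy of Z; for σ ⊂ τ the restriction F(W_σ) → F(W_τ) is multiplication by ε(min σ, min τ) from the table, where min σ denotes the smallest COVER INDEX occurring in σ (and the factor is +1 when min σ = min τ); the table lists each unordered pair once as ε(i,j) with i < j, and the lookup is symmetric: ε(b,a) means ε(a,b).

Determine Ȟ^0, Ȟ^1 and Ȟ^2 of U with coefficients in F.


Ȟ^0 ≅ Z,  Ȟ^1 ≅ 0,  Ȟ^2 ≅ Z/2

cover nerve:
  W12={t7,t26,t28} W13={t8,t28,t32} W14={t10,t20,t32} W15={t12,t20,t24} W16={t7,t18,t24} W23={t2,t13,t28} W24={t5,t15,t21} W25={t2,t11,t15} W26={t5,t7,t14} W34={t19,t31,t32} W35={t2,t22,t34} W36={t27,t31,t34} W45={t15,t20,t23} W46={t3,t5,t31} W56={t24,t29,t34}
  W123={t28} W126={t7} W134={t32} W145={t20} W156={t24} W235={t2} W245={t15} W246={t5} W346={t31} W356={t34}
C dims 6,15,10; δ0: rk 5, SNF 1^5; δ1: rk 10, SNF 1^9·2
Ȟ^0: (6−5)−0=1 ⇒ Z
Ȟ^1: (15−10)−5=0 ⇒ 0
Ȟ^2: (10−0)−10=0 plus torsion [2] ⇒ Z/2


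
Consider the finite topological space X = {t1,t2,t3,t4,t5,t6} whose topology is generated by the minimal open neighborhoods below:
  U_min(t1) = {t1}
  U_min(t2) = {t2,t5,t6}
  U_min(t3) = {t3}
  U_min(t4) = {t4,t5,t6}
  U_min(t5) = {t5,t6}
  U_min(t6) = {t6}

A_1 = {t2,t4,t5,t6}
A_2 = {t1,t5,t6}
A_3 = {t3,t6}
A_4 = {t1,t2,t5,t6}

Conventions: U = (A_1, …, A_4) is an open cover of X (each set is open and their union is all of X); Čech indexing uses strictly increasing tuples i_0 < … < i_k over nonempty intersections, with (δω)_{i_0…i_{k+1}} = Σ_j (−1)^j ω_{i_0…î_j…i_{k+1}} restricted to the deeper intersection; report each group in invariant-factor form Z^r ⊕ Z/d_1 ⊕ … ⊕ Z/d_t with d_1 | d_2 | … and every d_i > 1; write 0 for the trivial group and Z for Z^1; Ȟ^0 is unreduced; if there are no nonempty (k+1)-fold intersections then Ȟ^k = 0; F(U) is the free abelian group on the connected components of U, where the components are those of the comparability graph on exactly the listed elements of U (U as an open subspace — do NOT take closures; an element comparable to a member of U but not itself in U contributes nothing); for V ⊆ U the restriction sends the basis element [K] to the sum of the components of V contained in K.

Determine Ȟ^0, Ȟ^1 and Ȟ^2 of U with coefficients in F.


nonempty overlaps:
  A12={t5,t6} A13={t6} A14={t2,t5,t6} A23={t6} A24={t1,t5,t6} A34={t6}
  A123={t6} A124={t5,t6} A134={t6} A234={t6}
  A1234={t6}
components per intersection:
  A1: {t2,t4,t5,t6}
  A2: {t1} {t5,t6}
  A3: {t3} {t6}
  A4: {t1} {t2,t5,t6}
  A12: {t5,t6}
  A13: {t6}
  A14: {t2,t5,t6}
  A23: {t6}
  A24: {t1} {t5,t6}
  A34: {t6}
  A123: {t6}
  A124: {t5,t6}
  A134: {t6}
  A234: {t6}
  A1234: {t6}
C dims 7,7,4,1; δ0: rk 4, SNF 1^4; δ1: rk 3, SNF 1^3; δ2: rk 1, SNF 1^1
degree 0: 7−4−0 = 3 → Ȟ^0 ≅ Z^3
degree 1: 7−3−4 = 0 → Ȟ^1 ≅ 0
degree 2: 4−1−3 = 0 → Ȟ^2 ≅ 0

Ȟ^0 ≅ Z^3; Ȟ^1 ≅ 0; Ȟ^2 ≅ 0


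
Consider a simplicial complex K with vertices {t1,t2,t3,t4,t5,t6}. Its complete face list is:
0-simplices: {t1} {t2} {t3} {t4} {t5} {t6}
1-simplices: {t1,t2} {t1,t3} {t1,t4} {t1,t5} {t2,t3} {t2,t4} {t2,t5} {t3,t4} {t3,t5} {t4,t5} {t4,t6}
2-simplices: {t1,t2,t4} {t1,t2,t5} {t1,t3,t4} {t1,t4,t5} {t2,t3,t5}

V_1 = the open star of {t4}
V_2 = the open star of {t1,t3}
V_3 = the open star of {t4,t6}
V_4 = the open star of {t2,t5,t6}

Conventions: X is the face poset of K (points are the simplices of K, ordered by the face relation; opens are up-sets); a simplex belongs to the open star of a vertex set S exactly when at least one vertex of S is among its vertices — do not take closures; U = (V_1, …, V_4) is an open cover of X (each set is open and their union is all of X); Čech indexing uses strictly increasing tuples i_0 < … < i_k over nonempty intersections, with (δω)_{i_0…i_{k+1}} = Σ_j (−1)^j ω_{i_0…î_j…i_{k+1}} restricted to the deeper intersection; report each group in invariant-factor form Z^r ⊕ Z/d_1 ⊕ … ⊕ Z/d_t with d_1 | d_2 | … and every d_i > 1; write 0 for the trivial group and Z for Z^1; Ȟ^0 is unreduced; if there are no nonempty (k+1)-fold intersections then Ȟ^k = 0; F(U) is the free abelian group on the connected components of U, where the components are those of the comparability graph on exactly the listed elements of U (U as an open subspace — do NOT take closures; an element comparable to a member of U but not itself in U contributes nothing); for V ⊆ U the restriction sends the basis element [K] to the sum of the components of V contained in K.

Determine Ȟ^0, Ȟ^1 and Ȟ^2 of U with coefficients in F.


Ȟ^0 = Z,  Ȟ^1 = Z,  Ȟ^2 = 0

nonempty overlaps:
  V1={{t4},{t1,t4},{t2,t4},{t3,t4},{t4,t5},{t4,t6},{t1,t2,t4},{t1,t3,t4},{t1,t4,t5}} V2={{t1},{t3},{t1,t2},{t1,t3},{t1,t4},{t1,t5},{t2,t3},{t3,t4},{t3,t5},{t1,t2,t4},{t1,t2,t5},{t1,t3,t4},{t1,t4,t5},{t2,t3,t5}} V3={{t4},{t6},{t1,t4},{t2,t4},{t3,t4},{t4,t5},{t4,t6},{t1,t2,t4},{t1,t3,t4},{t1,t4,t5}} V4={{t2},{t5},{t6},{t1,t2},{t1,t5},{t2,t3},{t2,t4},{t2,t5},{t3,t5},{t4,t5},{t4,t6},{t1,t2,t4},{t1,t2,t5},{t1,t4,t5},{t2,t3,t5}}
  V12={{t1,t4},{t3,t4},{t1,t2,t4},{t1,t3,t4},{t1,t4,t5}} V13={{t4},{t1,t4},{t2,t4},{t3,t4},{t4,t5},{t4,t6},{t1,t2,t4},{t1,t3,t4},{t1,t4,t5}} V14={{t2,t4},{t4,t5},{t4,t6},{t1,t2,t4},{t1,t4,t5}} V23={{t1,t4},{t3,t4},{t1,t2,t4},{t1,t3,t4},{t1,t4,t5}} V24={{t1,t2},{t1,t5},{t2,t3},{t3,t5},{t1,t2,t4},{t1,t2,t5},{t1,t4,t5},{t2,t3,t5}} V34={{t6},{t2,t4},{t4,t5},{t4,t6},{t1,t2,t4},{t1,t4,t5}}
  V123={{t1,t4},{t3,t4},{t1,t2,t4},{t1,t3,t4},{t1,t4,t5}} V124={{t1,t2,t4},{t1,t4,t5}} V134={{t2,t4},{t4,t5},{t4,t6},{t1,t2,t4},{t1,t4,t5}} V234={{t1,t2,t4},{t1,t4,t5}}
  V1234={{t1,t2,t4},{t1,t4,t5}}
components per intersection:
  V1: {{t4},{t1,t4},{t2,t4},{t3,t4},{t4,t5},{t4,t6},{t1,t2,t4},{t1,t3,t4},{t1,t4,t5}}
  V2: {{t1},{t3},{t1,t2},{t1,t3},{t1,t4},{t1,t5},{t2,t3},{t3,t4},{t3,t5},{t1,t2,t4},{t1,t2,t5},{t1,t3,t4},{t1,t4,t5},{t2,t3,t5}}
  V3: {{t4},{t6},{t1,t4},{t2,t4},{t3,t4},{t4,t5},{t4,t6},{t1,t2,t4},{t1,t3,t4},{t1,t4,t5}}
  V4: {{t2},{t5},{t1,t2},{t1,t5},{t2,t3},{t2,t4},{t2,t5},{t3,t5},{t4,t5},{t1,t2,t4},{t1,t2,t5},{t1,t4,t5},{t2,t3,t5}} {{t6},{t4,t6}}
  V12: {{t1,t4},{t3,t4},{t1,t2,t4},{t1,t3,t4},{t1,t4,t5}}
  V13: {{t4},{t1,t4},{t2,t4},{t3,t4},{t4,t5},{t4,t6},{t1,t2,t4},{t1,t3,t4},{t1,t4,t5}}
  V14: {{t2,t4},{t1,t2,t4}} {{t4,t5},{t1,t4,t5}} {{t4,t6}}
  V23: {{t1,t4},{t3,t4},{t1,t2,t4},{t1,t3,t4},{t1,t4,t5}}
  V24: {{t1,t2},{t1,t5},{t1,t2,t4},{t1,t2,t5},{t1,t4,t5}} {{t2,t3},{t3,t5},{t2,t3,t5}}
  V34: {{t6},{t4,t6}} {{t2,t4},{t1,t2,t4}} {{t4,t5},{t1,t4,t5}}
  V123: {{t1,t4},{t3,t4},{t1,t2,t4},{t1,t3,t4},{t1,t4,t5}}
  V124: {{t1,t2,t4}} {{t1,t4,t5}}
  V134: {{t2,t4},{t1,t2,t4}} {{t4,t5},{t1,t4,t5}} {{t4,t6}}
  V234: {{t1,t2,t4}} {{t1,t4,t5}}
  V1234: {{t1,t2,t4}} {{t1,t4,t5}}
C dims 5,11,8,2; δ0: rk 4, SNF 1^4; δ1: rk 6, SNF 1^6; δ2: rk 2, SNF 1^2
degree 0: 5−4−0 = 1 → Ȟ^0 ≅ Z
degree 1: 11−6−4 = 1 → Ȟ^1 ≅ Z
degree 2: 8−2−6 = 0 → Ȟ^2 ≅ 0


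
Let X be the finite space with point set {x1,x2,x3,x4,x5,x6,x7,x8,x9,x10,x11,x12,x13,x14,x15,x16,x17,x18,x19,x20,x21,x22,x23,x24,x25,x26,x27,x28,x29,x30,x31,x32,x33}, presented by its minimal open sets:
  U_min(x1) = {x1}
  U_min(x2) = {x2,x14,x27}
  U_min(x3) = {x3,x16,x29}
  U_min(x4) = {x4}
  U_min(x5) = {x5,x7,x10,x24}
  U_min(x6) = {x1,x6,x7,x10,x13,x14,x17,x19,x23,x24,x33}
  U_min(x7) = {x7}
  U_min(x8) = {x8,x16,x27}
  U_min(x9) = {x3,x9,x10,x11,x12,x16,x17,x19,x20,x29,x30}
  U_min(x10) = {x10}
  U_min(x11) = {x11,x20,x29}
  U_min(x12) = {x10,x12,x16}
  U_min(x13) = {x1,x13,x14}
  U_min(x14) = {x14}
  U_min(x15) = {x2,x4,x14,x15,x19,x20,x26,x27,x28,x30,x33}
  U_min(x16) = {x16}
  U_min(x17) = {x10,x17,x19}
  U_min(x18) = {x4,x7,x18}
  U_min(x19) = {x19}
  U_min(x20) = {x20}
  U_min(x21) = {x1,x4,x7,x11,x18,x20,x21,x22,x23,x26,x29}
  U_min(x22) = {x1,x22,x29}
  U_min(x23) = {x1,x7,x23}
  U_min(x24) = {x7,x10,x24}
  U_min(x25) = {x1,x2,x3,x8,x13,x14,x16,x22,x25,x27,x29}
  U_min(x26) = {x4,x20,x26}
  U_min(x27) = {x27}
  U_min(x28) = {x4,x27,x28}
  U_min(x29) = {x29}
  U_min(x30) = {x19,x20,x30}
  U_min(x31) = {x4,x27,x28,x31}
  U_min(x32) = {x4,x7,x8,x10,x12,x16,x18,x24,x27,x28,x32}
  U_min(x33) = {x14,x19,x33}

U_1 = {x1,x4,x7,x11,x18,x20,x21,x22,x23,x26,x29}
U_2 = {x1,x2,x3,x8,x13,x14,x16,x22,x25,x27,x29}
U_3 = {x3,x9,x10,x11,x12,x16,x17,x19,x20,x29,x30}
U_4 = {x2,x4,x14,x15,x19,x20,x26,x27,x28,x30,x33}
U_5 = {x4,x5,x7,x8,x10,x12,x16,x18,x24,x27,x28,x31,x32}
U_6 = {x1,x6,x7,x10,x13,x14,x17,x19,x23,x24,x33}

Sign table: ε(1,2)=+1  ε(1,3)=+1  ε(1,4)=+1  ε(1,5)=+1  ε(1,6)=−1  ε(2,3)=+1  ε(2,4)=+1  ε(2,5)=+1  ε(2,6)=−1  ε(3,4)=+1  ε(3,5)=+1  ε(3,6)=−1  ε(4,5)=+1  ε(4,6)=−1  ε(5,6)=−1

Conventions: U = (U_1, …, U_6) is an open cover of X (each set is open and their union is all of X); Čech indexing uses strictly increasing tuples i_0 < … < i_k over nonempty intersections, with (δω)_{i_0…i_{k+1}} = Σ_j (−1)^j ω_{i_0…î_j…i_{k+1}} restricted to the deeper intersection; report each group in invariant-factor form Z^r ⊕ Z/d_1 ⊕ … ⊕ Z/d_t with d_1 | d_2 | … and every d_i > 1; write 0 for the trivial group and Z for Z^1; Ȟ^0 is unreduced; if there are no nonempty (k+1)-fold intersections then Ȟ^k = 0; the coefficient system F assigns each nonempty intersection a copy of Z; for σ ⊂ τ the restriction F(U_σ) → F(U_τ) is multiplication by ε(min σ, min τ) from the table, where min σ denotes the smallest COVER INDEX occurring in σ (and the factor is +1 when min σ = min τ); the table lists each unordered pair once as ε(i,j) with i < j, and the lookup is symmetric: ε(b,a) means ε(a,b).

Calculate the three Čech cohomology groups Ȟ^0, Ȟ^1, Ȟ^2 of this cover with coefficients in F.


Ȟ^0 = Z, Ȟ^1 = 0 and Ȟ^2 = Z/2

cover nerve:
  U12={x1,x22,x29} U13={x11,x20,x29} U14={x4,x20,x26} U15={x4,x7,x18} U16={x1,x7,x23} U23={x3,x16,x29} U24={x2,x14,x27} U25={x8,x16,x27} U26={x1,x13,x14} U34={x19,x20,x30} U35={x10,x12,x16} U36={x10,x17,x19} U45={x4,x27,x28} U46={x14,x19,x33} U56={x7,x10,x24}
  U123={x29} U126={x1} U134={x20} U145={x4} U156={x7} U235={x16} U245={x27} U246={x14} U346={x19} U356={x10}
C dims 6,15,10; δ0: rk 5, SNF 1^5; δ1: rk 10, SNF 1^9·2
Ȟ^0: (6−5)−0=1 ⇒ Z
Ȟ^1: (15−10)−5=0 ⇒ 0
Ȟ^2: (10−0)−10=0 plus torsion [2] ⇒ Z/2


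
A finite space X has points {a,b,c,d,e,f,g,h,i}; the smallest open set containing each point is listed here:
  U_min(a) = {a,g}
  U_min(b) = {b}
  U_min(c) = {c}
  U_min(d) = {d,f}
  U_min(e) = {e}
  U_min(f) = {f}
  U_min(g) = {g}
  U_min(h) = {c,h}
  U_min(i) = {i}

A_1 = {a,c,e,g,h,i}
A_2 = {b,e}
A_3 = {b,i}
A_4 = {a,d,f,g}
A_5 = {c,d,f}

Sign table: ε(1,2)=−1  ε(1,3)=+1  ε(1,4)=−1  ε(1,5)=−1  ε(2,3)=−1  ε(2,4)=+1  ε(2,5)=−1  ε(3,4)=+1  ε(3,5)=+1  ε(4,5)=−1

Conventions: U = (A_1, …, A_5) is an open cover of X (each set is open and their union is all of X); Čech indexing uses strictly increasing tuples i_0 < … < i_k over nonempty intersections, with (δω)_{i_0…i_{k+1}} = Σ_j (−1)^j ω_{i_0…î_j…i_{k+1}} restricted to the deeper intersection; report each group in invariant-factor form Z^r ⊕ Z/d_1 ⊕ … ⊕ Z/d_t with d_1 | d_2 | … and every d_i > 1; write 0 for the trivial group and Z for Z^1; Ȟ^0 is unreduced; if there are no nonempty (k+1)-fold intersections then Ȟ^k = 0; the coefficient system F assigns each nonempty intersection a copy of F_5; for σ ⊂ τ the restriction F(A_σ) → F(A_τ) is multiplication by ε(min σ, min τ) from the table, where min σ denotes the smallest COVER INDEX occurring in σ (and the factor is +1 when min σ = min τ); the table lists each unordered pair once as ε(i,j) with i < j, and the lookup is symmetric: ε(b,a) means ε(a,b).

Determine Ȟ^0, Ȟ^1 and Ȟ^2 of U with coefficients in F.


nonempty overlaps:
  A12={e} A13={i} A14={a,g} A15={c} A23={b} A45={d,f}
C dims 5,6; δ0: rk_F5 5
degree 0: 5−5−0 = 0 → Ȟ^0 ≅ 0
degree 1: 6−0−5 = 1 → Ȟ^1 ≅ Z/5
degree 2: 0−0−0 = 0 → Ȟ^2 ≅ 0

Ȟ^0(U;F) ≅ 0, Ȟ^1(U;F) ≅ Z/5 and Ȟ^2(U;F) ≅ 0
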